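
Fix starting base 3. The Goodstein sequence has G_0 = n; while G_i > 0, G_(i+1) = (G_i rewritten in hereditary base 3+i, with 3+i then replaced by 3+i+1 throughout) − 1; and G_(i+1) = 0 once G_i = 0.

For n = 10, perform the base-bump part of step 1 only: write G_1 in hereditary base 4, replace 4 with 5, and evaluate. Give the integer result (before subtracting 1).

25

base 3: 10 = 3^2 + 1; at 4: 4^2 + 1 = 17; next = 16
base 4: 16 = 4^2; at 5: 5^2 = 25; next = 24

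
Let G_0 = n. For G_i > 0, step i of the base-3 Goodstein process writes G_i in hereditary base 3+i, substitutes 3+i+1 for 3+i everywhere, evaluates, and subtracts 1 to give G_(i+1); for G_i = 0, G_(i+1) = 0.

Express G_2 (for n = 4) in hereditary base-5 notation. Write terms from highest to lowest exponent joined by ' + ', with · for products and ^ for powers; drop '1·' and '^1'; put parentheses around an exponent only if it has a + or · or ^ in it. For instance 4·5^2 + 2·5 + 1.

G_0 = 4. HB_3(4) = 3 + 1. Bump = 5. G_1 = 4.
G_1 = 4. HB_4(4) = 4. Bump = 5. G_2 = 4.

4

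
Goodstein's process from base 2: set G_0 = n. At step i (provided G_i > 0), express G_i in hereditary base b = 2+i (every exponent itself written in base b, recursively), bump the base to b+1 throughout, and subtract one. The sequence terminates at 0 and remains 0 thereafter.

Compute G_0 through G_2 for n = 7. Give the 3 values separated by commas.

7, 30, 259

G_0=7  [base 2] 2^2 + 2 + 1  →[2↦3]→  3^3 + 3 + 1 = 31  −1 ⇒ G_1=30
G_1=30  [base 3] 3^3 + 3  →[3↦4]→  4^4 + 4 = 260  −1 ⇒ G_2=259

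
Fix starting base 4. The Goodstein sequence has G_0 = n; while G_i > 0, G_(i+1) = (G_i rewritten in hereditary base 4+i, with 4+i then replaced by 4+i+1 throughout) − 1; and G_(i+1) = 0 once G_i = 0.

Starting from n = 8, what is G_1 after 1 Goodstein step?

9

step 0: 8 = 2·4; sub 5 for 4: 2·5; = 10; G_1 = 10−1 = 9
step 1: 9 = 5 + 4; sub 6 for 5: 6 + 4; = 10; G_2 = 10−1 = 9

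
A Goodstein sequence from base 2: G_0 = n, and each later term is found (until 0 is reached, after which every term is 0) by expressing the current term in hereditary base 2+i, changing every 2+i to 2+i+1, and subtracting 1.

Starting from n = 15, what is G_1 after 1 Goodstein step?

111

G_0 = 15. HB_2(15) = 2^(2 + 1) + 2^2 + 2 + 1. Bump = 112. G_1 = 111.
G_1 = 111. HB_3(111) = 3^(3 + 1) + 3^3 + 3. Bump = 1284. G_2 = 1283.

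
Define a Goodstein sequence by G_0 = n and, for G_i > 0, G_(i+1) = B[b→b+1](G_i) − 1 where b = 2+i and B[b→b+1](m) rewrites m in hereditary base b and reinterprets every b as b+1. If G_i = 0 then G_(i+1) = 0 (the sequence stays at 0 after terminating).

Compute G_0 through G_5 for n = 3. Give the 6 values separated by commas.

3, 3, 3, 2, 1, 0

step 0: 3 = 2 + 1; sub 3 for 2: 3 + 1; = 4; G_1 = 4−1 = 3
step 1: 3 = 3; sub 4 for 3: 4; = 4; G_2 = 4−1 = 3
step 2: 3 = 3; sub 5 for 4: 3; = 3; G_3 = 3−1 = 2
step 3: 2 = 2; sub 6 for 5: 2; = 2; G_4 = 2−1 = 1
step 4: 1 = 1; sub 7 for 6: 1; = 1; G_5 = 1−1 = 0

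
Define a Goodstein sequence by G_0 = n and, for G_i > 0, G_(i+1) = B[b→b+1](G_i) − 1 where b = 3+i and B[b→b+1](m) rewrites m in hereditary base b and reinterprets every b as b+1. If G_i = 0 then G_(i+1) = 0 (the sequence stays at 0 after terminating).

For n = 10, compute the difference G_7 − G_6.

3

[0] 10 ≡ 3^2 + 1 (base 3). Lift 4: 17. −1: 16.
[1] 16 ≡ 4^2 (base 4). Lift 5: 25. −1: 24.
[2] 24 ≡ 4·5 + 4 (base 5). Lift 6: 28. −1: 27.
[3] 27 ≡ 4·6 + 3 (base 6). Lift 7: 31. −1: 30.
[4] 30 ≡ 4·7 + 2 (base 7). Lift 8: 34. −1: 33.
[5] 33 ≡ 4·8 + 1 (base 8). Lift 9: 37. −1: 36.
[6] 36 ≡ 4·9 (base 9). Lift 10: 40. −1: 39.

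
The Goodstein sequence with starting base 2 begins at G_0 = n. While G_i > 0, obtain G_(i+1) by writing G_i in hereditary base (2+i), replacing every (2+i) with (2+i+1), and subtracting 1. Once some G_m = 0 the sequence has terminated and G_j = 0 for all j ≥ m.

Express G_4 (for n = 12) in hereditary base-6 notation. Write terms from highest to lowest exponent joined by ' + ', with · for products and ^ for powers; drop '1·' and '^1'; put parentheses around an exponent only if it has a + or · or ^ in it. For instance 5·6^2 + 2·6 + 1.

12 —HB2→ 2^(2 + 1) + 2^2 —bump→ 3^(3 + 1) + 3^3 = 108 —(−1)→ 107
107 —HB3→ 3^(3 + 1) + 2·3^2 + 2·3 + 2 —bump→ 4^(4 + 1) + 2·4^2 + 2·4 + 2 = 1066 —(−1)→ 1065
1065 —HB4→ 4^(4 + 1) + 2·4^2 + 2·4 + 1 —bump→ 5^(5 + 1) + 2·5^2 + 2·5 + 1 = 15686 —(−1)→ 15685
15685 —HB5→ 5^(5 + 1) + 2·5^2 + 2·5 —bump→ 6^(6 + 1) + 2·6^2 + 2·6 = 280020 —(−1)→ 280019

6^(6 + 1) + 2·6^2 + 6 + 5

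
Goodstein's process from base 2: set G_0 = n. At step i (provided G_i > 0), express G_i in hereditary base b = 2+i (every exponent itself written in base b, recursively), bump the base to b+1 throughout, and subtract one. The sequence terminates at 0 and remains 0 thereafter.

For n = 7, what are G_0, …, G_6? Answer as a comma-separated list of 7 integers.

(0) 7|_2 = 2^2 + 2 + 1 ↦ 3^3 + 3 + 1|_3 = 31 ⇒ 30
(1) 30|_3 = 3^3 + 3 ↦ 4^4 + 4|_4 = 260 ⇒ 259
(2) 259|_4 = 4^4 + 3 ↦ 5^5 + 3|_5 = 3128 ⇒ 3127
(3) 3127|_5 = 5^5 + 2 ↦ 6^6 + 2|_6 = 46658 ⇒ 46657
(4) 46657|_6 = 6^6 + 1 ↦ 7^7 + 1|_7 = 823544 ⇒ 823543
(5) 823543|_7 = 7^7 ↦ 8^8|_8 = 16777216 ⇒ 16777215

7, 30, 259, 3127, 46657, 823543, 16777215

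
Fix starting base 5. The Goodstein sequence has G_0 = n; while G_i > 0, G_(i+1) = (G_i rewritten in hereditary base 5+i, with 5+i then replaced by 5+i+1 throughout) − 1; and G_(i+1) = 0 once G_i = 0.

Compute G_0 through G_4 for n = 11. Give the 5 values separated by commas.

11, 12, 13, 13, 13

base 5: 11 = 2·5 + 1; at 6: 2·6 + 1 = 13; next = 12
base 6: 12 = 2·6; at 7: 2·7 = 14; next = 13
base 7: 13 = 7 + 6; at 8: 8 + 6 = 14; next = 13
base 8: 13 = 8 + 5; at 9: 9 + 5 = 14; next = 13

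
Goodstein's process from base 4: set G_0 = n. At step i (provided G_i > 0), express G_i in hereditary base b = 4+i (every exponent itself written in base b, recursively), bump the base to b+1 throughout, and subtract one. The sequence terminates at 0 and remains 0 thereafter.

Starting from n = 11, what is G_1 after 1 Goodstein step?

12

i=0: 11 = 2·4 + 3 (b=4); 4→5: 2·5 + 3 = 13; 13−1 = 12
i=1: 12 = 2·5 + 2 (b=5); 5→6: 2·6 + 2 = 14; 14−1 = 13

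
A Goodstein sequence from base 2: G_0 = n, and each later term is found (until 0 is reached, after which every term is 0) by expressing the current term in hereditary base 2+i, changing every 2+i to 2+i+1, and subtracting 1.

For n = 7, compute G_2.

(0) 7|_2 = 2^2 + 2 + 1 ↦ 3^3 + 3 + 1|_3 = 31 ⇒ 30
(1) 30|_3 = 3^3 + 3 ↦ 4^4 + 4|_4 = 260 ⇒ 259
(2) 259|_4 = 4^4 + 3 ↦ 5^5 + 3|_5 = 3128 ⇒ 3127

259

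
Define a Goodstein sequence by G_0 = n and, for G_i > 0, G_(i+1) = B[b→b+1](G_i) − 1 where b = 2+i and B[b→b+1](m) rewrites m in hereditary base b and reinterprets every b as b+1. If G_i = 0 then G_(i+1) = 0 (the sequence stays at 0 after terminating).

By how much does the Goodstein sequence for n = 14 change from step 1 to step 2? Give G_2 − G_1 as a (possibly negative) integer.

1171

(0) 14|_2 = 2^(2 + 1) + 2^2 + 2 ↦ 3^(3 + 1) + 3^3 + 3|_3 = 111 ⇒ 110
(1) 110|_3 = 3^(3 + 1) + 3^3 + 2 ↦ 4^(4 + 1) + 4^4 + 2|_4 = 1282 ⇒ 1281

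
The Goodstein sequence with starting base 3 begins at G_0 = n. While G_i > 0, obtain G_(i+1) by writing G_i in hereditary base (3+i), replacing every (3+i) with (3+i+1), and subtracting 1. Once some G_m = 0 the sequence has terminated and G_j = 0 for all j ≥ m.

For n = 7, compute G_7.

9

base 3: 7 = 2·3 + 1; at 4: 2·4 + 1 = 9; next = 8
base 4: 8 = 2·4; at 5: 2·5 = 10; next = 9
base 5: 9 = 5 + 4; at 6: 6 + 4 = 10; next = 9
base 6: 9 = 6 + 3; at 7: 7 + 3 = 10; next = 9
base 7: 9 = 7 + 2; at 8: 8 + 2 = 10; next = 9
base 8: 9 = 8 + 1; at 9: 9 + 1 = 10; next = 9
base 9: 9 = 9; at 10: 10 = 10; next = 9
base 10: 9 = 9; at 11: 9 = 9; next = 8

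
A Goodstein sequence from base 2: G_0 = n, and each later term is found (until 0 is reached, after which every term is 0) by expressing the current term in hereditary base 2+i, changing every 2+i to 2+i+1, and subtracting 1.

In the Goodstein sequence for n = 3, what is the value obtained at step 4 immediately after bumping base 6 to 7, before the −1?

1

G_0 = 3. HB_2(3) = 2 + 1. Bump = 4. G_1 = 3.
G_1 = 3. HB_3(3) = 3. Bump = 4. G_2 = 3.
G_2 = 3. HB_4(3) = 3. Bump = 3. G_3 = 2.
G_3 = 2. HB_5(2) = 2. Bump = 2. G_4 = 1.
G_4 = 1. HB_6(1) = 1. Bump = 1. G_5 = 0.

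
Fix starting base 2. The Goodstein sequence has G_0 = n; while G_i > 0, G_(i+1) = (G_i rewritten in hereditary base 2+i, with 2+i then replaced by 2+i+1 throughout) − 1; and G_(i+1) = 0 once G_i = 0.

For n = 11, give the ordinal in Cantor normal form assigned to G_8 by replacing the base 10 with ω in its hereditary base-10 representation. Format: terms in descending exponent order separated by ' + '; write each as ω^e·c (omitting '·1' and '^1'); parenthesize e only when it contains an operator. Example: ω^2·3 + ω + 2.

[0] 11 ≡ 2^(2 + 1) + 2 + 1 (base 2). Lift 3: 85. −1: 84.
[1] 84 ≡ 3^(3 + 1) + 3 (base 3). Lift 4: 1028. −1: 1027.
[2] 1027 ≡ 4^(4 + 1) + 3 (base 4). Lift 5: 15628. −1: 15627.
[3] 15627 ≡ 5^(5 + 1) + 2 (base 5). Lift 6: 279938. −1: 279937.
[4] 279937 ≡ 6^(6 + 1) + 1 (base 6). Lift 7: 5764802. −1: 5764801.
[5] 5764801 ≡ 7^(7 + 1) (base 7). Lift 8: 134217728. −1: 134217727.
[6] 134217727 ≡ 7·8^8 + 7·8^7 + 7·8^6 + 7·8^5 + 7·8^4 + 7·8^3 + 7·8^2 + 7·8 + 7 (base 8). Lift 9: 2749609303. −1: 2749609302.
[7] 2749609302 ≡ 7·9^9 + 7·9^7 + 7·9^6 + 7·9^5 + 7·9^4 + 7·9^3 + 7·9^2 + 7·9 + 6 (base 9). Lift 10: 70077777776. −1: 70077777775.

ω^ω·7 + ω^7·7 + ω^6·7 + ω^5·7 + ω^4·7 + ω^3·7 + ω^2·7 + ω·7 + 5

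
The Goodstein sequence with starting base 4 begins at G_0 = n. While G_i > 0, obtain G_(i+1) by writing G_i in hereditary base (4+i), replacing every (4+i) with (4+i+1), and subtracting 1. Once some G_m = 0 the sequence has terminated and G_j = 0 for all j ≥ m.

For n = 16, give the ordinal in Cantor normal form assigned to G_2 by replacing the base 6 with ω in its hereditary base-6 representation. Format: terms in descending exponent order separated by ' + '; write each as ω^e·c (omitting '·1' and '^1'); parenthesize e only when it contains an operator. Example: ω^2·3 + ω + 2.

base 4: 16 = 4^2; at 5: 5^2 = 25; next = 24
base 5: 24 = 4·5 + 4; at 6: 4·6 + 4 = 28; next = 27
base 6: 27 = 4·6 + 3; at 7: 4·7 + 3 = 31; next = 30

ω·4 + 3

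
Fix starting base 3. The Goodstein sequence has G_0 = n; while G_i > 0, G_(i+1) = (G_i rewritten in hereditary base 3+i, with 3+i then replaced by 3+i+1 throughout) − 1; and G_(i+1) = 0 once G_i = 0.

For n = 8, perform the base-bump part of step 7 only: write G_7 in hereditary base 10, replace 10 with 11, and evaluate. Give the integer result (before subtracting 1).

12

[0] 8 ≡ 2·3 + 2 (base 3). Lift 4: 10. −1: 9.
[1] 9 ≡ 2·4 + 1 (base 4). Lift 5: 11. −1: 10.
[2] 10 ≡ 2·5 (base 5). Lift 6: 12. −1: 11.
[3] 11 ≡ 6 + 5 (base 6). Lift 7: 12. −1: 11.
[4] 11 ≡ 7 + 4 (base 7). Lift 8: 12. −1: 11.
[5] 11 ≡ 8 + 3 (base 8). Lift 9: 12. −1: 11.
[6] 11 ≡ 9 + 2 (base 9). Lift 10: 12. −1: 11.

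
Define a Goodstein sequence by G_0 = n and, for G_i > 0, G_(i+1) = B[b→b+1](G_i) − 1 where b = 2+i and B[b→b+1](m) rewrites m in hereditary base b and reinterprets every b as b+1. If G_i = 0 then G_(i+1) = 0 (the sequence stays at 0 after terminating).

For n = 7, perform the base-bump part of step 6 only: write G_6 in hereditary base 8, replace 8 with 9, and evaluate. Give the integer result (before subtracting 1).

37665880

step 0: 7 = 2^2 + 2 + 1; sub 3 for 2: 3^3 + 3 + 1; = 31; G_1 = 31−1 = 30
step 1: 30 = 3^3 + 3; sub 4 for 3: 4^4 + 4; = 260; G_2 = 260−1 = 259
step 2: 259 = 4^4 + 3; sub 5 for 4: 5^5 + 3; = 3128; G_3 = 3128−1 = 3127
step 3: 3127 = 5^5 + 2; sub 6 for 5: 6^6 + 2; = 46658; G_4 = 46658−1 = 46657
step 4: 46657 = 6^6 + 1; sub 7 for 6: 7^7 + 1; = 823544; G_5 = 823544−1 = 823543
step 5: 823543 = 7^7; sub 8 for 7: 8^8; = 16777216; G_6 = 16777216−1 = 16777215
step 6: 16777215 = 7·8^7 + 7·8^6 + 7·8^5 + 7·8^4 + 7·8^3 + 7·8^2 + 7·8 + 7; sub 9 for 8: 7·9^7 + 7·9^6 + 7·9^5 + 7·9^4 + 7·9^3 + 7·9^2 + 7·9 + 7; = 37665880; G_7 = 37665880−1 = 37665879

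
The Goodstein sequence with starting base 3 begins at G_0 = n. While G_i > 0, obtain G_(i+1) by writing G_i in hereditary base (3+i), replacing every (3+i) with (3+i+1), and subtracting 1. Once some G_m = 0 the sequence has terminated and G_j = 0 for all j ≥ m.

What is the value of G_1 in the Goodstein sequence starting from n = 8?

G_0=8  [base 3] 2·3 + 2  →[3↦4]→  2·4 + 2 = 10  −1 ⇒ G_1=9
G_1=9  [base 4] 2·4 + 1  →[4↦5]→  2·5 + 1 = 11  −1 ⇒ G_2=10

9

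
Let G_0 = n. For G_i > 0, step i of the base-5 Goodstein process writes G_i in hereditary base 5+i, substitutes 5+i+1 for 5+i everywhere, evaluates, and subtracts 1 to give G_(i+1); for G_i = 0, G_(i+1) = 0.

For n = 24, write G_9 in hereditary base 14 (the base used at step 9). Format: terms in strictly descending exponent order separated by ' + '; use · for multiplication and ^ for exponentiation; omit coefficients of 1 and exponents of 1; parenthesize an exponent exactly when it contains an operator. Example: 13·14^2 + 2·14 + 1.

3·14 + 5

i=0: 24 = 4·5 + 4 (b=5); 5→6: 4·6 + 4 = 28; 28−1 = 27
i=1: 27 = 4·6 + 3 (b=6); 6→7: 4·7 + 3 = 31; 31−1 = 30
i=2: 30 = 4·7 + 2 (b=7); 7→8: 4·8 + 2 = 34; 34−1 = 33
i=3: 33 = 4·8 + 1 (b=8); 8→9: 4·9 + 1 = 37; 37−1 = 36
i=4: 36 = 4·9 (b=9); 9→10: 4·10 = 40; 40−1 = 39
i=5: 39 = 3·10 + 9 (b=10); 10→11: 3·11 + 9 = 42; 42−1 = 41
i=6: 41 = 3·11 + 8 (b=11); 11→12: 3·12 + 8 = 44; 44−1 = 43
i=7: 43 = 3·12 + 7 (b=12); 12→13: 3·13 + 7 = 46; 46−1 = 45
i=8: 45 = 3·13 + 6 (b=13); 13→14: 3·14 + 6 = 48; 48−1 = 47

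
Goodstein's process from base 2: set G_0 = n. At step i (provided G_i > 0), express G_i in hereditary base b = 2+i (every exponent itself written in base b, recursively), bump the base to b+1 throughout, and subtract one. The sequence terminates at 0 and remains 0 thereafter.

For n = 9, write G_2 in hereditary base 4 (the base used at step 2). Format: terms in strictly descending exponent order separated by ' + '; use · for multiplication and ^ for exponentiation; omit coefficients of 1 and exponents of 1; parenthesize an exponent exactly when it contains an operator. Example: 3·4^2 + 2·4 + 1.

3·4^4 + 3·4^3 + 3·4^2 + 3·4 + 3

9 —HB2→ 2^(2 + 1) + 1 —bump→ 3^(3 + 1) + 1 = 82 —(−1)→ 81
81 —HB3→ 3^(3 + 1) —bump→ 4^(4 + 1) = 1024 —(−1)→ 1023
1023 —HB4→ 3·4^4 + 3·4^3 + 3·4^2 + 3·4 + 3 —bump→ 3·5^5 + 3·5^3 + 3·5^2 + 3·5 + 3 = 9843 —(−1)→ 9842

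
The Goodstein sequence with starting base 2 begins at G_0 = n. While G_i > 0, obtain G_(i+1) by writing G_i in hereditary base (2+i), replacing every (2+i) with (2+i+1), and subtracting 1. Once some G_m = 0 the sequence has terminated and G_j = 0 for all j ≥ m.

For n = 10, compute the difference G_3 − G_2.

14600

(0) 10|_2 = 2^(2 + 1) + 2 ↦ 3^(3 + 1) + 3|_3 = 84 ⇒ 83
(1) 83|_3 = 3^(3 + 1) + 2 ↦ 4^(4 + 1) + 2|_4 = 1026 ⇒ 1025
(2) 1025|_4 = 4^(4 + 1) + 1 ↦ 5^(5 + 1) + 1|_5 = 15626 ⇒ 15625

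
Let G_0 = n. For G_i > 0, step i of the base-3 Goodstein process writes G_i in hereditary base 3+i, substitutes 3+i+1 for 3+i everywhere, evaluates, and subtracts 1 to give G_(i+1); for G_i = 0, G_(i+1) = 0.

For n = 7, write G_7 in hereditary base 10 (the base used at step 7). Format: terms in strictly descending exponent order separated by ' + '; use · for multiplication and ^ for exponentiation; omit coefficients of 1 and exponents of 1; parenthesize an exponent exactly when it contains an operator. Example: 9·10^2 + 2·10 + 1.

9

7 —HB3→ 2·3 + 1 —bump→ 2·4 + 1 = 9 —(−1)→ 8
8 —HB4→ 2·4 —bump→ 2·5 = 10 —(−1)→ 9
9 —HB5→ 5 + 4 —bump→ 6 + 4 = 10 —(−1)→ 9
9 —HB6→ 6 + 3 —bump→ 7 + 3 = 10 —(−1)→ 9
9 —HB7→ 7 + 2 —bump→ 8 + 2 = 10 —(−1)→ 9
9 —HB8→ 8 + 1 —bump→ 9 + 1 = 10 —(−1)→ 9
9 —HB9→ 9 —bump→ 10 = 10 —(−1)→ 9
9 —HB10→ 9 —bump→ 9 = 9 —(−1)→ 8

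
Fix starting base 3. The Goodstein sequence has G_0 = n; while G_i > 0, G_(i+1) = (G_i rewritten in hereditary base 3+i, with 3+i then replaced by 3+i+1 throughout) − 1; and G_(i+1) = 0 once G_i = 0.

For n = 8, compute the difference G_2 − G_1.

G_0=8  [base 3] 2·3 + 2  →[3↦4]→  2·4 + 2 = 10  −1 ⇒ G_1=9
G_1=9  [base 4] 2·4 + 1  →[4↦5]→  2·5 + 1 = 11  −1 ⇒ G_2=10

1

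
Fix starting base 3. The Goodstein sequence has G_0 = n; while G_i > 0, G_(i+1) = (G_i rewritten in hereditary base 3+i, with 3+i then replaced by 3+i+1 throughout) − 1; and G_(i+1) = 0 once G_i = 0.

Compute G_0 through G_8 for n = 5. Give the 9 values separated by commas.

[0] 5 ≡ 3 + 2 (base 3). Lift 4: 6. −1: 5.
[1] 5 ≡ 4 + 1 (base 4). Lift 5: 6. −1: 5.
[2] 5 ≡ 5 (base 5). Lift 6: 6. −1: 5.
[3] 5 ≡ 5 (base 6). Lift 7: 5. −1: 4.
[4] 4 ≡ 4 (base 7). Lift 8: 4. −1: 3.
[5] 3 ≡ 3 (base 8). Lift 9: 3. −1: 2.
[6] 2 ≡ 2 (base 9). Lift 10: 2. −1: 1.
[7] 1 ≡ 1 (base 10). Lift 11: 1. −1: 0.

5, 5, 5, 5, 4, 3, 2, 1, 0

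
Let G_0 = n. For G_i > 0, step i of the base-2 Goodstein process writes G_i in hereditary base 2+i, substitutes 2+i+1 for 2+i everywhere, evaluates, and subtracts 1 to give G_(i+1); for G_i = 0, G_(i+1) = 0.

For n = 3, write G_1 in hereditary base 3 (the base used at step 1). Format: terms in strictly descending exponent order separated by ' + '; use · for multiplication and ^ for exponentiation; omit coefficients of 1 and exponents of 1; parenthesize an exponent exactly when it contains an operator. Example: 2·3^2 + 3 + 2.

step 0: 3 = 2 + 1; sub 3 for 2: 3 + 1; = 4; G_1 = 4−1 = 3
step 1: 3 = 3; sub 4 for 3: 4; = 4; G_2 = 4−1 = 3

3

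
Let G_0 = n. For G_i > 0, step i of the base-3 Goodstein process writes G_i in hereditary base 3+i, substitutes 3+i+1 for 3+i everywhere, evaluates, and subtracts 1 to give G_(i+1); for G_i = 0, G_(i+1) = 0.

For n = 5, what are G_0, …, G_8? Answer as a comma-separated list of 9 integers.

5, 5, 5, 5, 4, 3, 2, 1, 0

5 —HB3→ 3 + 2 —bump→ 4 + 2 = 6 —(−1)→ 5
5 —HB4→ 4 + 1 —bump→ 5 + 1 = 6 —(−1)→ 5
5 —HB5→ 5 —bump→ 6 = 6 —(−1)→ 5
5 —HB6→ 5 —bump→ 5 = 5 —(−1)→ 4
4 —HB7→ 4 —bump→ 4 = 4 —(−1)→ 3
3 —HB8→ 3 —bump→ 3 = 3 —(−1)→ 2
2 —HB9→ 2 —bump→ 2 = 2 —(−1)→ 1
1 —HB10→ 1 —bump→ 1 = 1 —(−1)→ 0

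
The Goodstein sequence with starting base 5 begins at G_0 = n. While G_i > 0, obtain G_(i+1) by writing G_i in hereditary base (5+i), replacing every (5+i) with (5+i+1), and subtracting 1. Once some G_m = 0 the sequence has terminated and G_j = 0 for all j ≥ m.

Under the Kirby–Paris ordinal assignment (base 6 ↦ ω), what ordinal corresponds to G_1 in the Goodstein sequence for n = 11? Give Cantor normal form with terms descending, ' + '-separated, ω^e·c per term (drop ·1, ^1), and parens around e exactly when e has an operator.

G_0 = 11. HB_5(11) = 2·5 + 1. Bump = 13. G_1 = 12.
G_1 = 12. HB_6(12) = 2·6. Bump = 14. G_2 = 13.

ω·2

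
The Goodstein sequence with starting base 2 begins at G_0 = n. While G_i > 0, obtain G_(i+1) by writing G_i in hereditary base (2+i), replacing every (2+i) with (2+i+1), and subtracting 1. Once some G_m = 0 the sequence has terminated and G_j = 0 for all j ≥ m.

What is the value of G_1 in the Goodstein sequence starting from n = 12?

107

G_0=12  [base 2] 2^(2 + 1) + 2^2  →[2↦3]→  3^(3 + 1) + 3^3 = 108  −1 ⇒ G_1=107
G_1=107  [base 3] 3^(3 + 1) + 2·3^2 + 2·3 + 2  →[3↦4]→  4^(4 + 1) + 2·4^2 + 2·4 + 2 = 1066  −1 ⇒ G_2=1065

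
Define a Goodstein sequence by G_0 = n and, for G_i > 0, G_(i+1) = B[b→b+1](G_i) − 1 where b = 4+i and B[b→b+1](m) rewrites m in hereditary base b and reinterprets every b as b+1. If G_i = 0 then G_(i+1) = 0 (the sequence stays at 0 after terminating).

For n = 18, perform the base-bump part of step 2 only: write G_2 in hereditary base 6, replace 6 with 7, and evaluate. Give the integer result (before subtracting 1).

G_0=18  [base 4] 4^2 + 2  →[4↦5]→  5^2 + 2 = 27  −1 ⇒ G_1=26
G_1=26  [base 5] 5^2 + 1  →[5↦6]→  6^2 + 1 = 37  −1 ⇒ G_2=36
G_2=36  [base 6] 6^2  →[6↦7]→  7^2 = 49  −1 ⇒ G_3=48

49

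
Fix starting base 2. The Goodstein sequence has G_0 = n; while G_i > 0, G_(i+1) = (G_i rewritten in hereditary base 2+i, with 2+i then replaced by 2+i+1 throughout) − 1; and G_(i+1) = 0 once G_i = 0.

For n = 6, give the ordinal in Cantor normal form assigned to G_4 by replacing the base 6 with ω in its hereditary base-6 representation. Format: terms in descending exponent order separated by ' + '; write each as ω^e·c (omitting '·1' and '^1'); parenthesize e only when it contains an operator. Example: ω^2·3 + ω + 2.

G_0=6  [base 2] 2^2 + 2  →[2↦3]→  3^3 + 3 = 30  −1 ⇒ G_1=29
G_1=29  [base 3] 3^3 + 2  →[3↦4]→  4^4 + 2 = 258  −1 ⇒ G_2=257
G_2=257  [base 4] 4^4 + 1  →[4↦5]→  5^5 + 1 = 3126  −1 ⇒ G_3=3125
G_3=3125  [base 5] 5^5  →[5↦6]→  6^6 = 46656  −1 ⇒ G_4=46655
G_4=46655  [base 6] 5·6^5 + 5·6^4 + 5·6^3 + 5·6^2 + 5·6 + 5  →[6↦7]→  5·7^5 + 5·7^4 + 5·7^3 + 5·7^2 + 5·7 + 5 = 98040  −1 ⇒ G_5=98039

ω^5·5 + ω^4·5 + ω^3·5 + ω^2·5 + ω·5 + 5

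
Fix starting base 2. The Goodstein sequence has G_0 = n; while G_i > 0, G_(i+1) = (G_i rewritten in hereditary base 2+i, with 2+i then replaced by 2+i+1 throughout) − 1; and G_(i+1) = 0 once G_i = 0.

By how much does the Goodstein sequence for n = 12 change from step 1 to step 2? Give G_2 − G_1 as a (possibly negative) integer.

G_0=12  [base 2] 2^(2 + 1) + 2^2  →[2↦3]→  3^(3 + 1) + 3^3 = 108  −1 ⇒ G_1=107
G_1=107  [base 3] 3^(3 + 1) + 2·3^2 + 2·3 + 2  →[3↦4]→  4^(4 + 1) + 2·4^2 + 2·4 + 2 = 1066  −1 ⇒ G_2=1065

958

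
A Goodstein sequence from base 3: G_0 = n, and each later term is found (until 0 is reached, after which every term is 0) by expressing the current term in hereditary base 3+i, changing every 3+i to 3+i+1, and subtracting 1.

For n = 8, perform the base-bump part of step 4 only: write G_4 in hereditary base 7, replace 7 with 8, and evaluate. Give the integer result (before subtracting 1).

12

(0) 8|_3 = 2·3 + 2 ↦ 2·4 + 2|_4 = 10 ⇒ 9
(1) 9|_4 = 2·4 + 1 ↦ 2·5 + 1|_5 = 11 ⇒ 10
(2) 10|_5 = 2·5 ↦ 2·6|_6 = 12 ⇒ 11
(3) 11|_6 = 6 + 5 ↦ 7 + 5|_7 = 12 ⇒ 11
(4) 11|_7 = 7 + 4 ↦ 8 + 4|_8 = 12 ⇒ 11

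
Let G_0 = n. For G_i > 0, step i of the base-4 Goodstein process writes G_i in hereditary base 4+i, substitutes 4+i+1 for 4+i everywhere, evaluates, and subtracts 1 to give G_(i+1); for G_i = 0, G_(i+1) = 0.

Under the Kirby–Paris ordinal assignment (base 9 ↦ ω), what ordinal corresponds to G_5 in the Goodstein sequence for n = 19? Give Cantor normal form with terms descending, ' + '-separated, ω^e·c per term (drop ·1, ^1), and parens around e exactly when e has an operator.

G_0 = 19. HB_4(19) = 4^2 + 3. Bump = 28. G_1 = 27.
G_1 = 27. HB_5(27) = 5^2 + 2. Bump = 38. G_2 = 37.
G_2 = 37. HB_6(37) = 6^2 + 1. Bump = 50. G_3 = 49.
G_3 = 49. HB_7(49) = 7^2. Bump = 64. G_4 = 63.
G_4 = 63. HB_8(63) = 7·8 + 7. Bump = 70. G_5 = 69.

ω·7 + 6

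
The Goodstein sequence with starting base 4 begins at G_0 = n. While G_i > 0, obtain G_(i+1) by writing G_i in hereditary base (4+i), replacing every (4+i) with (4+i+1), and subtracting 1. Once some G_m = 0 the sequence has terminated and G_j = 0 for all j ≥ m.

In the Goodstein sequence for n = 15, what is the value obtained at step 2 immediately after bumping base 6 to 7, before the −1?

step 0: 15 = 3·4 + 3; sub 5 for 4: 3·5 + 3; = 18; G_1 = 18−1 = 17
step 1: 17 = 3·5 + 2; sub 6 for 5: 3·6 + 2; = 20; G_2 = 20−1 = 19
step 2: 19 = 3·6 + 1; sub 7 for 6: 3·7 + 1; = 22; G_3 = 22−1 = 21

22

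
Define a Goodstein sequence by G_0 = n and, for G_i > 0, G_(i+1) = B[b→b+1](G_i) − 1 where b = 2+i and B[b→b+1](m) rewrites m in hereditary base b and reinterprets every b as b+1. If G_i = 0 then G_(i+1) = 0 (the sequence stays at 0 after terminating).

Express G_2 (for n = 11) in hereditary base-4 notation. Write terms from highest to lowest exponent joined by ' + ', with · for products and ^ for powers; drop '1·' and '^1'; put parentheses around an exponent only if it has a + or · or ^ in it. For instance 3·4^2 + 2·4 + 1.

G_0=11  [base 2] 2^(2 + 1) + 2 + 1  →[2↦3]→  3^(3 + 1) + 3 + 1 = 85  −1 ⇒ G_1=84
G_1=84  [base 3] 3^(3 + 1) + 3  →[3↦4]→  4^(4 + 1) + 4 = 1028  −1 ⇒ G_2=1027
G_2=1027  [base 4] 4^(4 + 1) + 3  →[4↦5]→  5^(5 + 1) + 3 = 15628  −1 ⇒ G_3=15627

4^(4 + 1) + 3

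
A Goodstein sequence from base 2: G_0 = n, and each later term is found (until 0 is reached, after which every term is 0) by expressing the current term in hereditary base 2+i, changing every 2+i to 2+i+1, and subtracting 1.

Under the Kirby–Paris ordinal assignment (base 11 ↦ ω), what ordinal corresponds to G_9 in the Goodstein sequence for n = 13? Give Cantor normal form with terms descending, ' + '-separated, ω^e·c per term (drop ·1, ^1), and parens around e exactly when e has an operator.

(0) 13|_2 = 2^(2 + 1) + 2^2 + 1 ↦ 3^(3 + 1) + 3^3 + 1|_3 = 109 ⇒ 108
(1) 108|_3 = 3^(3 + 1) + 3^3 ↦ 4^(4 + 1) + 4^4|_4 = 1280 ⇒ 1279
(2) 1279|_4 = 4^(4 + 1) + 3·4^3 + 3·4^2 + 3·4 + 3 ↦ 5^(5 + 1) + 3·5^3 + 3·5^2 + 3·5 + 3|_5 = 16093 ⇒ 16092
(3) 16092|_5 = 5^(5 + 1) + 3·5^3 + 3·5^2 + 3·5 + 2 ↦ 6^(6 + 1) + 3·6^3 + 3·6^2 + 3·6 + 2|_6 = 280712 ⇒ 280711
(4) 280711|_6 = 6^(6 + 1) + 3·6^3 + 3·6^2 + 3·6 + 1 ↦ 7^(7 + 1) + 3·7^3 + 3·7^2 + 3·7 + 1|_7 = 5765999 ⇒ 5765998
(5) 5765998|_7 = 7^(7 + 1) + 3·7^3 + 3·7^2 + 3·7 ↦ 8^(8 + 1) + 3·8^3 + 3·8^2 + 3·8|_8 = 134219480 ⇒ 134219479
(6) 134219479|_8 = 8^(8 + 1) + 3·8^3 + 3·8^2 + 2·8 + 7 ↦ 9^(9 + 1) + 3·9^3 + 3·9^2 + 2·9 + 7|_9 = 3486786856 ⇒ 3486786855
(7) 3486786855|_9 = 9^(9 + 1) + 3·9^3 + 3·9^2 + 2·9 + 6 ↦ 10^(10 + 1) + 3·10^3 + 3·10^2 + 2·10 + 6|_10 = 100000003326 ⇒ 100000003325
(8) 100000003325|_10 = 10^(10 + 1) + 3·10^3 + 3·10^2 + 2·10 + 5 ↦ 11^(11 + 1) + 3·11^3 + 3·11^2 + 2·11 + 5|_11 = 3138428381104 ⇒ 3138428381103

ω^(ω + 1) + ω^3·3 + ω^2·3 + ω·2 + 4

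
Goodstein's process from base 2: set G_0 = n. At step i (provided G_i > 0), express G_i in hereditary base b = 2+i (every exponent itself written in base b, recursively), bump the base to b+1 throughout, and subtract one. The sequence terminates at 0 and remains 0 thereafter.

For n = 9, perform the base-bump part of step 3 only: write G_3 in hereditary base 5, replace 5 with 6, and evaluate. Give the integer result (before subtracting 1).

140744

step 0: 9 = 2^(2 + 1) + 1; sub 3 for 2: 3^(3 + 1) + 1; = 82; G_1 = 82−1 = 81
step 1: 81 = 3^(3 + 1); sub 4 for 3: 4^(4 + 1); = 1024; G_2 = 1024−1 = 1023
step 2: 1023 = 3·4^4 + 3·4^3 + 3·4^2 + 3·4 + 3; sub 5 for 4: 3·5^5 + 3·5^3 + 3·5^2 + 3·5 + 3; = 9843; G_3 = 9843−1 = 9842
step 3: 9842 = 3·5^5 + 3·5^3 + 3·5^2 + 3·5 + 2; sub 6 for 5: 3·6^6 + 3·6^3 + 3·6^2 + 3·6 + 2; = 140744; G_4 = 140744−1 = 140743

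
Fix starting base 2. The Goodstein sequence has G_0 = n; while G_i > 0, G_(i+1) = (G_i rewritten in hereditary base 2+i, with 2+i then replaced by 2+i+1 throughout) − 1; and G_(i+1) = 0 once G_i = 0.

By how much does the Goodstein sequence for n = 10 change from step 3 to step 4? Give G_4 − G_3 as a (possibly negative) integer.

264310

10 —HB2→ 2^(2 + 1) + 2 —bump→ 3^(3 + 1) + 3 = 84 —(−1)→ 83
83 —HB3→ 3^(3 + 1) + 2 —bump→ 4^(4 + 1) + 2 = 1026 —(−1)→ 1025
1025 —HB4→ 4^(4 + 1) + 1 —bump→ 5^(5 + 1) + 1 = 15626 —(−1)→ 15625
15625 —HB5→ 5^(5 + 1) —bump→ 6^(6 + 1) = 279936 —(−1)→ 279935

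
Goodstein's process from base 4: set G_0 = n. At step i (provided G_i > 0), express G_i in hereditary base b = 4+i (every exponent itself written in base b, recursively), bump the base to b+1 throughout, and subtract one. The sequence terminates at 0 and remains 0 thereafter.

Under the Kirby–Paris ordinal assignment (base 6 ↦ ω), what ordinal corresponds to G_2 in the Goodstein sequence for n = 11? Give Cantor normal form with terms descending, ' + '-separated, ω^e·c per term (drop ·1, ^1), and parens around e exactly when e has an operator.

ω·2 + 1

i=0: 11 = 2·4 + 3 (b=4); 4→5: 2·5 + 3 = 13; 13−1 = 12
i=1: 12 = 2·5 + 2 (b=5); 5→6: 2·6 + 2 = 14; 14−1 = 13
i=2: 13 = 2·6 + 1 (b=6); 6→7: 2·7 + 1 = 15; 15−1 = 14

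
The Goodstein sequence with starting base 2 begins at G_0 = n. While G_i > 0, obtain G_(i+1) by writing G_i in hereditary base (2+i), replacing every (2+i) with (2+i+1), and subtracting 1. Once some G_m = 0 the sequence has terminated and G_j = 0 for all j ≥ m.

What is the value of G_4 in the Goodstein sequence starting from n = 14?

(0) 14|_2 = 2^(2 + 1) + 2^2 + 2 ↦ 3^(3 + 1) + 3^3 + 3|_3 = 111 ⇒ 110
(1) 110|_3 = 3^(3 + 1) + 3^3 + 2 ↦ 4^(4 + 1) + 4^4 + 2|_4 = 1282 ⇒ 1281
(2) 1281|_4 = 4^(4 + 1) + 4^4 + 1 ↦ 5^(5 + 1) + 5^5 + 1|_5 = 18751 ⇒ 18750
(3) 18750|_5 = 5^(5 + 1) + 5^5 ↦ 6^(6 + 1) + 6^6|_6 = 326592 ⇒ 326591
(4) 326591|_6 = 6^(6 + 1) + 5·6^5 + 5·6^4 + 5·6^3 + 5·6^2 + 5·6 + 5 ↦ 7^(7 + 1) + 5·7^5 + 5·7^4 + 5·7^3 + 5·7^2 + 5·7 + 5|_7 = 5862841 ⇒ 5862840

326591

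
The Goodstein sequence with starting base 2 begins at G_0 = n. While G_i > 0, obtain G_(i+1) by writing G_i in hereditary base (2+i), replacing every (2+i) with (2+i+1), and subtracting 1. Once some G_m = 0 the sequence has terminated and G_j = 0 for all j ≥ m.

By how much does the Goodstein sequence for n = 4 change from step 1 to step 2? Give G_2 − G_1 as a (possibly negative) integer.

15

G_0 = 4. HB_2(4) = 2^2. Bump = 27. G_1 = 26.
G_1 = 26. HB_3(26) = 2·3^2 + 2·3 + 2. Bump = 42. G_2 = 41.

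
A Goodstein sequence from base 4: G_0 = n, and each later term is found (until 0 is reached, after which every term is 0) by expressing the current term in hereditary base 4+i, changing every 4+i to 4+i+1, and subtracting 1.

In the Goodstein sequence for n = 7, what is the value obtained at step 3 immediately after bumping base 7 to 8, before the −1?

8

i=0: 7 = 4 + 3 (b=4); 4→5: 5 + 3 = 8; 8−1 = 7
i=1: 7 = 5 + 2 (b=5); 5→6: 6 + 2 = 8; 8−1 = 7
i=2: 7 = 6 + 1 (b=6); 6→7: 7 + 1 = 8; 8−1 = 7
i=3: 7 = 7 (b=7); 7→8: 8 = 8; 8−1 = 7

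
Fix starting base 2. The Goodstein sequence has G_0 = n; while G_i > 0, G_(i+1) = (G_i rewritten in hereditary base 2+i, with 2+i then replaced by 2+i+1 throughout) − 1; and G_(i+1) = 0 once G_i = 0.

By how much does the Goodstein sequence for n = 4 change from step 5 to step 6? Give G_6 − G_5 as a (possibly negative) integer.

4 —HB2→ 2^2 —bump→ 3^3 = 27 —(−1)→ 26
26 —HB3→ 2·3^2 + 2·3 + 2 —bump→ 2·4^2 + 2·4 + 2 = 42 —(−1)→ 41
41 —HB4→ 2·4^2 + 2·4 + 1 —bump→ 2·5^2 + 2·5 + 1 = 61 —(−1)→ 60
60 —HB5→ 2·5^2 + 2·5 —bump→ 2·6^2 + 2·6 = 84 —(−1)→ 83
83 —HB6→ 2·6^2 + 6 + 5 —bump→ 2·7^2 + 7 + 5 = 110 —(−1)→ 109
109 —HB7→ 2·7^2 + 7 + 4 —bump→ 2·8^2 + 8 + 4 = 140 —(−1)→ 139

30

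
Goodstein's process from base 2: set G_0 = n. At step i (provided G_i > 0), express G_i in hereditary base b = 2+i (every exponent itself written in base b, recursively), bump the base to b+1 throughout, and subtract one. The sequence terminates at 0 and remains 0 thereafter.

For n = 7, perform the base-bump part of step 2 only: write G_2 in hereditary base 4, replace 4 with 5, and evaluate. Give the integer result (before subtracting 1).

3128

step 0: 7 = 2^2 + 2 + 1; sub 3 for 2: 3^3 + 3 + 1; = 31; G_1 = 31−1 = 30
step 1: 30 = 3^3 + 3; sub 4 for 3: 4^4 + 4; = 260; G_2 = 260−1 = 259
step 2: 259 = 4^4 + 3; sub 5 for 4: 5^5 + 3; = 3128; G_3 = 3128−1 = 3127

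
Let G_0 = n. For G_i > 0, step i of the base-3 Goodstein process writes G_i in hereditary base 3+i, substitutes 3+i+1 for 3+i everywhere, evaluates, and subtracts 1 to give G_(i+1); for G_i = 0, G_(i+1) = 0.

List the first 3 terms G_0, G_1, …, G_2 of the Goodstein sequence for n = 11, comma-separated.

base 3: 11 = 3^2 + 2; at 4: 4^2 + 2 = 18; next = 17
base 4: 17 = 4^2 + 1; at 5: 5^2 + 1 = 26; next = 25

11, 17, 25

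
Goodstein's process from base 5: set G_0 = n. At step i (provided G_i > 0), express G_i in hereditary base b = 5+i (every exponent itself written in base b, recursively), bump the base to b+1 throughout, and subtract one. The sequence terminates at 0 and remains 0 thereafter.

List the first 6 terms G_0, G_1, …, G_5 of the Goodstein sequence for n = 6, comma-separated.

G_0=6  [base 5] 5 + 1  →[5↦6]→  6 + 1 = 7  −1 ⇒ G_1=6
G_1=6  [base 6] 6  →[6↦7]→  7 = 7  −1 ⇒ G_2=6
G_2=6  [base 7] 6  →[7↦8]→  6 = 6  −1 ⇒ G_3=5
G_3=5  [base 8] 5  →[8↦9]→  5 = 5  −1 ⇒ G_4=4
G_4=4  [base 9] 4  →[9↦10]→  4 = 4  −1 ⇒ G_5=3

6, 6, 6, 5, 4, 3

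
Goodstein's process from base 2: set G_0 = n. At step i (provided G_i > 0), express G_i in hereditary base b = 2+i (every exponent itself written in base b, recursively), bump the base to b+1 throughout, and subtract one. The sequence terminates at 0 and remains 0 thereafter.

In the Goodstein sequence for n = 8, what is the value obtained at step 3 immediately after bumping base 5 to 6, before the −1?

G_0 = 8. HB_2(8) = 2^(2 + 1). Bump = 81. G_1 = 80.
G_1 = 80. HB_3(80) = 2·3^3 + 2·3^2 + 2·3 + 2. Bump = 554. G_2 = 553.
G_2 = 553. HB_4(553) = 2·4^4 + 2·4^2 + 2·4 + 1. Bump = 6311. G_3 = 6310.
G_3 = 6310. HB_5(6310) = 2·5^5 + 2·5^2 + 2·5. Bump = 93396. G_4 = 93395.

93396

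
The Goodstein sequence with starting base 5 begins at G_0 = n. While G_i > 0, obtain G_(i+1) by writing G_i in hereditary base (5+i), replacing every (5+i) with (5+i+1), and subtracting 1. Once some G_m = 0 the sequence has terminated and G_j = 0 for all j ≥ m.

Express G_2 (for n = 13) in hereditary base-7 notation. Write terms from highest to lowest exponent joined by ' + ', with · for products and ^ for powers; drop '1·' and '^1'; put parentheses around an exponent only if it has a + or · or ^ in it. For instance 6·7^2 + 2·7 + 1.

2·7 + 1

13 —HB5→ 2·5 + 3 —bump→ 2·6 + 3 = 15 —(−1)→ 14
14 —HB6→ 2·6 + 2 —bump→ 2·7 + 2 = 16 —(−1)→ 15
15 —HB7→ 2·7 + 1 —bump→ 2·8 + 1 = 17 —(−1)→ 16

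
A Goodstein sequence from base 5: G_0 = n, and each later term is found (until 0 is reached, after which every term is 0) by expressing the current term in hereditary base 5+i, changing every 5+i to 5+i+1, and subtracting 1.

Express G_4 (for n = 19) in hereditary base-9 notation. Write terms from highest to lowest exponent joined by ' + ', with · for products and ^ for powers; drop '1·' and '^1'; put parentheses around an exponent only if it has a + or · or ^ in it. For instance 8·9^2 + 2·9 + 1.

3·9

19 —HB5→ 3·5 + 4 —bump→ 3·6 + 4 = 22 —(−1)→ 21
21 —HB6→ 3·6 + 3 —bump→ 3·7 + 3 = 24 —(−1)→ 23
23 —HB7→ 3·7 + 2 —bump→ 3·8 + 2 = 26 —(−1)→ 25
25 —HB8→ 3·8 + 1 —bump→ 3·9 + 1 = 28 —(−1)→ 27
27 —HB9→ 3·9 —bump→ 3·10 = 30 —(−1)→ 29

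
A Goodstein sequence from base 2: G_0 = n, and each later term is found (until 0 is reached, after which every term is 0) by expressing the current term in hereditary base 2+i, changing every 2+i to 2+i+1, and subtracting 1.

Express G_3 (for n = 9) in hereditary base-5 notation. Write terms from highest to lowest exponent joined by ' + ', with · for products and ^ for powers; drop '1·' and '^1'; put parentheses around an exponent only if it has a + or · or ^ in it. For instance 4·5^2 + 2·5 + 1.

9 —HB2→ 2^(2 + 1) + 1 —bump→ 3^(3 + 1) + 1 = 82 —(−1)→ 81
81 —HB3→ 3^(3 + 1) —bump→ 4^(4 + 1) = 1024 —(−1)→ 1023
1023 —HB4→ 3·4^4 + 3·4^3 + 3·4^2 + 3·4 + 3 —bump→ 3·5^5 + 3·5^3 + 3·5^2 + 3·5 + 3 = 9843 —(−1)→ 9842
9842 —HB5→ 3·5^5 + 3·5^3 + 3·5^2 + 3·5 + 2 —bump→ 3·6^6 + 3·6^3 + 3·6^2 + 3·6 + 2 = 140744 —(−1)→ 140743

3·5^5 + 3·5^3 + 3·5^2 + 3·5 + 2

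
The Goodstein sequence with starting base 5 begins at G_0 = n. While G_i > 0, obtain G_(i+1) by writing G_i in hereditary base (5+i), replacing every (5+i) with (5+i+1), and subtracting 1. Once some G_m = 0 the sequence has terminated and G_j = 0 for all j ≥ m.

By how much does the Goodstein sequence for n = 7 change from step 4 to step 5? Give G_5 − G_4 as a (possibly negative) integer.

7 —HB5→ 5 + 2 —bump→ 6 + 2 = 8 —(−1)→ 7
7 —HB6→ 6 + 1 —bump→ 7 + 1 = 8 —(−1)→ 7
7 —HB7→ 7 —bump→ 8 = 8 —(−1)→ 7
7 —HB8→ 7 —bump→ 7 = 7 —(−1)→ 6
6 —HB9→ 6 —bump→ 6 = 6 —(−1)→ 5

-1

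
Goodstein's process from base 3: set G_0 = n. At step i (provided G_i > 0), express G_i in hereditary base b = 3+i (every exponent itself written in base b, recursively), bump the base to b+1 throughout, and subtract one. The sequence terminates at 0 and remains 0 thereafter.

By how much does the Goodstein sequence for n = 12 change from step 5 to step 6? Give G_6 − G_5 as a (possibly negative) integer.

(0) 12|_3 = 3^2 + 3 ↦ 4^2 + 4|_4 = 20 ⇒ 19
(1) 19|_4 = 4^2 + 3 ↦ 5^2 + 3|_5 = 28 ⇒ 27
(2) 27|_5 = 5^2 + 2 ↦ 6^2 + 2|_6 = 38 ⇒ 37
(3) 37|_6 = 6^2 + 1 ↦ 7^2 + 1|_7 = 50 ⇒ 49
(4) 49|_7 = 7^2 ↦ 8^2|_8 = 64 ⇒ 63
(5) 63|_8 = 7·8 + 7 ↦ 7·9 + 7|_9 = 70 ⇒ 69

6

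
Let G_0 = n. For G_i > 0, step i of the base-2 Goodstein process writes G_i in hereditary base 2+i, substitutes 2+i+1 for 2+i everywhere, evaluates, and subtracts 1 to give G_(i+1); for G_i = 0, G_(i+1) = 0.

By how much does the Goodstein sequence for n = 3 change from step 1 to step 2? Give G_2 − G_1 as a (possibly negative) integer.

(0) 3|_2 = 2 + 1 ↦ 3 + 1|_3 = 4 ⇒ 3
(1) 3|_3 = 3 ↦ 4|_4 = 4 ⇒ 3

0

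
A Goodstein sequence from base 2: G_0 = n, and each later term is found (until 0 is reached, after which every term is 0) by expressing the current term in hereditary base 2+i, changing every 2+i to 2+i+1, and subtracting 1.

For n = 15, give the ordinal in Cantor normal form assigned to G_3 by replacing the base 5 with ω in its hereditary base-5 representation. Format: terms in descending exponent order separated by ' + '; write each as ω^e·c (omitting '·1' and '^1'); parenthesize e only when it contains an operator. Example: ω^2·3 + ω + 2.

G_0 = 15. HB_2(15) = 2^(2 + 1) + 2^2 + 2 + 1. Bump = 112. G_1 = 111.
G_1 = 111. HB_3(111) = 3^(3 + 1) + 3^3 + 3. Bump = 1284. G_2 = 1283.
G_2 = 1283. HB_4(1283) = 4^(4 + 1) + 4^4 + 3. Bump = 18753. G_3 = 18752.

ω^(ω + 1) + ω^ω + 2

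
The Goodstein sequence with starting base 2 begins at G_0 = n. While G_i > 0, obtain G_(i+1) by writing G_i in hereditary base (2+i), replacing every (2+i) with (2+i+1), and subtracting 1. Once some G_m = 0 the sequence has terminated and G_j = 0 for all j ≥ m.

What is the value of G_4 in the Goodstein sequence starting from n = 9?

9 —HB2→ 2^(2 + 1) + 1 —bump→ 3^(3 + 1) + 1 = 82 —(−1)→ 81
81 —HB3→ 3^(3 + 1) —bump→ 4^(4 + 1) = 1024 —(−1)→ 1023
1023 —HB4→ 3·4^4 + 3·4^3 + 3·4^2 + 3·4 + 3 —bump→ 3·5^5 + 3·5^3 + 3·5^2 + 3·5 + 3 = 9843 —(−1)→ 9842
9842 —HB5→ 3·5^5 + 3·5^3 + 3·5^2 + 3·5 + 2 —bump→ 3·6^6 + 3·6^3 + 3·6^2 + 3·6 + 2 = 140744 —(−1)→ 140743
140743 —HB6→ 3·6^6 + 3·6^3 + 3·6^2 + 3·6 + 1 —bump→ 3·7^7 + 3·7^3 + 3·7^2 + 3·7 + 1 = 2471827 —(−1)→ 2471826

140743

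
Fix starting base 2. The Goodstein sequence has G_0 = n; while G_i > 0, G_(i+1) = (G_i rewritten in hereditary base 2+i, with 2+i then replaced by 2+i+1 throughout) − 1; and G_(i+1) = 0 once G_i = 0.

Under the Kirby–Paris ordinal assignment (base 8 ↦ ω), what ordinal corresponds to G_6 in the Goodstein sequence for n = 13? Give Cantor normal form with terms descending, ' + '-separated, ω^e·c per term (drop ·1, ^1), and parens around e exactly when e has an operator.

ω^(ω + 1) + ω^3·3 + ω^2·3 + ω·2 + 7

base 2: 13 = 2^(2 + 1) + 2^2 + 1; at 3: 3^(3 + 1) + 3^3 + 1 = 109; next = 108
base 3: 108 = 3^(3 + 1) + 3^3; at 4: 4^(4 + 1) + 4^4 = 1280; next = 1279
base 4: 1279 = 4^(4 + 1) + 3·4^3 + 3·4^2 + 3·4 + 3; at 5: 5^(5 + 1) + 3·5^3 + 3·5^2 + 3·5 + 3 = 16093; next = 16092
base 5: 16092 = 5^(5 + 1) + 3·5^3 + 3·5^2 + 3·5 + 2; at 6: 6^(6 + 1) + 3·6^3 + 3·6^2 + 3·6 + 2 = 280712; next = 280711
base 6: 280711 = 6^(6 + 1) + 3·6^3 + 3·6^2 + 3·6 + 1; at 7: 7^(7 + 1) + 3·7^3 + 3·7^2 + 3·7 + 1 = 5765999; next = 5765998
base 7: 5765998 = 7^(7 + 1) + 3·7^3 + 3·7^2 + 3·7; at 8: 8^(8 + 1) + 3·8^3 + 3·8^2 + 3·8 = 134219480; next = 134219479
base 8: 134219479 = 8^(8 + 1) + 3·8^3 + 3·8^2 + 2·8 + 7; at 9: 9^(9 + 1) + 3·9^3 + 3·9^2 + 2·9 + 7 = 3486786856; next = 3486786855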